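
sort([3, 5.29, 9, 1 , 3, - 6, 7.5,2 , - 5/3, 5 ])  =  [ - 6, - 5/3,1 , 2,3,3, 5, 5.29,  7.5,9] 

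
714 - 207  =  507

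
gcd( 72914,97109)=1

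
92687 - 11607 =81080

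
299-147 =152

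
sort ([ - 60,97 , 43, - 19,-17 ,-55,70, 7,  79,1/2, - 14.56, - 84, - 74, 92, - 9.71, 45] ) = [-84, - 74,-60, - 55, - 19, - 17, - 14.56 , - 9.71,1/2,7,  43,45,  70,79,92,97] 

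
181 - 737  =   - 556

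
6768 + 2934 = 9702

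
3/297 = 1/99 = 0.01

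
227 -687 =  - 460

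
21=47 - 26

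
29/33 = 29/33 = 0.88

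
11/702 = 11/702 = 0.02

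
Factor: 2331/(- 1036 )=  -2^( - 2)*3^2 = - 9/4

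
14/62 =7/31=0.23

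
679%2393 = 679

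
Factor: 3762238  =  2^1*1881119^1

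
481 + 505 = 986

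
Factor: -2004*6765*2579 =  - 34963657740 = - 2^2*3^2*5^1*11^1 * 41^1*167^1*2579^1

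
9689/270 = 9689/270  =  35.89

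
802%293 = 216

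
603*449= 270747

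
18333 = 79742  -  61409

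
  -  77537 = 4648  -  82185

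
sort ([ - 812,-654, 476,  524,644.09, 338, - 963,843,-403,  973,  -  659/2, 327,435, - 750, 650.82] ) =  [ - 963, - 812,-750, - 654, - 403, - 659/2,327, 338,  435,476,524,644.09,650.82,843, 973]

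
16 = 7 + 9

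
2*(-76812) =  - 153624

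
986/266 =3 + 94/133 = 3.71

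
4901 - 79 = 4822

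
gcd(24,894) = 6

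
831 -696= 135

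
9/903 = 3/301 = 0.01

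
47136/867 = 54 + 106/289 = 54.37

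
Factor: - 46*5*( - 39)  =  8970= 2^1*3^1*5^1*13^1 * 23^1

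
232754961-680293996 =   -  447539035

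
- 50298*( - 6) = 301788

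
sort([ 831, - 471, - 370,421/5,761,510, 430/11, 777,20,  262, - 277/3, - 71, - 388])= [  -  471, - 388  ,- 370,-277/3, - 71, 20, 430/11 , 421/5, 262, 510, 761 , 777,831]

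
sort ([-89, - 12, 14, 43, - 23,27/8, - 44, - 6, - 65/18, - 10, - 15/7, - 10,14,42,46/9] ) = [ - 89, - 44, - 23,  -  12, - 10, - 10, - 6, - 65/18, - 15/7,27/8,46/9,14,14,42,43 ] 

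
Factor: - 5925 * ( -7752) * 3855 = 177062463000= 2^3*3^3*5^3*17^1*19^1*79^1*257^1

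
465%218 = 29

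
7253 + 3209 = 10462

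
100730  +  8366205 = 8466935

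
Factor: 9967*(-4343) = - 43286681=- 43^1*101^1 * 9967^1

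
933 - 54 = 879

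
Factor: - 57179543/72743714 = -2^( - 1)*17^( -1)*41^1*881^1*1583^1*2139521^( - 1)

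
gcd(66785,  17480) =95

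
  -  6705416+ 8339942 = 1634526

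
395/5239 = 395/5239  =  0.08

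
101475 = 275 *369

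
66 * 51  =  3366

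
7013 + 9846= 16859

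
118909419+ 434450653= 553360072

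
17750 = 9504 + 8246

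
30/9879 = 10/3293 = 0.00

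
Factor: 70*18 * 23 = 28980 = 2^2*3^2*5^1*7^1*23^1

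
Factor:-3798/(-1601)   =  2^1*3^2*211^1 * 1601^(-1) 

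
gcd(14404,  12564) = 4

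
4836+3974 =8810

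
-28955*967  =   - 27999485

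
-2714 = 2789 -5503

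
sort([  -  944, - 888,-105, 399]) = [ - 944,  -  888, - 105, 399] 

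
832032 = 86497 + 745535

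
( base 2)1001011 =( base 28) 2J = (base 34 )27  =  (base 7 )135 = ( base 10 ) 75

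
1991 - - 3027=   5018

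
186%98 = 88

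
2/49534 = 1/24767 =0.00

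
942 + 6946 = 7888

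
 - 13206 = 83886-97092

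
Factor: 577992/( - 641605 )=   -  2^3 *3^1*5^( - 1 )*24083^1*128321^(  -  1)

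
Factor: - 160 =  - 2^5*5^1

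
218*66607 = 14520326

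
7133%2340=113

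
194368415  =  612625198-418256783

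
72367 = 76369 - 4002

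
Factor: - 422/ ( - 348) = 2^( - 1)*3^( - 1)*29^( - 1 )*211^1 = 211/174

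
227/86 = 2  +  55/86=2.64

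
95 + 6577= 6672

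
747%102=33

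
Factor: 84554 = 2^1 *67^1*631^1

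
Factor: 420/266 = 2^1 * 3^1*5^1*19^( - 1 ) =30/19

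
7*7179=50253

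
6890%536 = 458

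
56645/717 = 79 + 2/717= 79.00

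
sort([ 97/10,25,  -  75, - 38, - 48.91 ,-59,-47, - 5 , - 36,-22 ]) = [- 75, - 59, - 48.91, - 47 , - 38 ,  -  36, - 22,-5, 97/10,25 ] 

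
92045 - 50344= 41701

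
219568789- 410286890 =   -  190718101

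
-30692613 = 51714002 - 82406615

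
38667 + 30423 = 69090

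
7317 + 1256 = 8573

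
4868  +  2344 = 7212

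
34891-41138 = -6247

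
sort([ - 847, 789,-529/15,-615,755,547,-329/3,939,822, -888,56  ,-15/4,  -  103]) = [ - 888, - 847,-615, - 329/3,  -  103,-529/15,-15/4,56,547, 755,789,822,939 ] 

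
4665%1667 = 1331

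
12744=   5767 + 6977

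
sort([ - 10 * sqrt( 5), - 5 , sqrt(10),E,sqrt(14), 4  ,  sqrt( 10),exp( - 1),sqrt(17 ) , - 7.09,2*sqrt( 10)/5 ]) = [ - 10*sqrt(5 ), - 7.09, - 5,exp ( - 1), 2*sqrt (10)/5 , E,sqrt(10),sqrt(10),  sqrt ( 14) , 4, sqrt(17) ] 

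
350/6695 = 70/1339 = 0.05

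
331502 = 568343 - 236841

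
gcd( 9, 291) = 3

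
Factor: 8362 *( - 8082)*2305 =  - 155775781620 = - 2^2*3^2*5^1*37^1*113^1*449^1*461^1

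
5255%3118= 2137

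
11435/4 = 2858 + 3/4  =  2858.75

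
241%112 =17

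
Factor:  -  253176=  - 2^3*3^1* 7^1*11^1*137^1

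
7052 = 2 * 3526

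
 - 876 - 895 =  - 1771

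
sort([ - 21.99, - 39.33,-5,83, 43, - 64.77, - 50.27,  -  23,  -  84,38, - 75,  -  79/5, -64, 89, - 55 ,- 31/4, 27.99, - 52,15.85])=[- 84, - 75, - 64.77, - 64,  -  55,  -  52, - 50.27, - 39.33,-23, - 21.99,-79/5,-31/4, - 5, 15.85,27.99, 38, 43, 83,89]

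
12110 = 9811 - - 2299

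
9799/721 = 13 + 426/721 = 13.59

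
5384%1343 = 12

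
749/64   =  11+45/64 = 11.70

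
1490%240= 50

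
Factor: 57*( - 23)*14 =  - 18354= - 2^1 * 3^1*7^1*19^1  *  23^1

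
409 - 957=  -548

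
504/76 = 126/19 = 6.63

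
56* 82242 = 4605552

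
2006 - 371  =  1635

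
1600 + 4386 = 5986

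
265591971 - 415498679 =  - 149906708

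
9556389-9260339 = 296050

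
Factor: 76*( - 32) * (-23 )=55936 =2^7*19^1*23^1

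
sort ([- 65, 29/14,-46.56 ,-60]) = [-65,-60, - 46.56, 29/14]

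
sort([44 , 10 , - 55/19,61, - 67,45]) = [ - 67 , - 55/19,10,44,  45,  61 ] 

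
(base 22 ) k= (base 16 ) 14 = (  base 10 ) 20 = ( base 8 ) 24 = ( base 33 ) k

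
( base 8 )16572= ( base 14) 2a70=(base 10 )7546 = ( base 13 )3586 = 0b1110101111010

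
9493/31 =306 + 7/31 = 306.23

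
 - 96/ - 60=1 + 3/5 = 1.60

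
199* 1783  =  354817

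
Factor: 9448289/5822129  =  5822129^ ( - 1 )*9448289^1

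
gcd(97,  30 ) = 1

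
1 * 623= 623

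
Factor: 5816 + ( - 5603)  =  3^1*71^1 = 213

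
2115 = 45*47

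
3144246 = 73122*43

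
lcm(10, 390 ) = 390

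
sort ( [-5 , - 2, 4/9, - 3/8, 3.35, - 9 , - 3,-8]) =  [ - 9 , - 8, - 5,  -  3, - 2, - 3/8, 4/9, 3.35]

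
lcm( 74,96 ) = 3552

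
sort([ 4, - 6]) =[ - 6,  4]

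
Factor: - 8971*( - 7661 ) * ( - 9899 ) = -19^1*47^1 *163^1*521^1*8971^1 = - 680326900069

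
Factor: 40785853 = 40785853^1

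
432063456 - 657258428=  - 225194972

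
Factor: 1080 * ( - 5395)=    - 2^3 * 3^3*5^2*13^1*83^1 = - 5826600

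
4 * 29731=118924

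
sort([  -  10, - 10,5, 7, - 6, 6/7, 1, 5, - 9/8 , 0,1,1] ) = [ - 10, - 10, - 6, - 9/8, 0, 6/7, 1, 1, 1,5 , 5,7 ] 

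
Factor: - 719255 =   -  5^1*97^1*1483^1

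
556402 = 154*3613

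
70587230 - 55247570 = 15339660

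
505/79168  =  505/79168= 0.01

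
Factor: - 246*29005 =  - 7135230 = - 2^1*3^1*5^1*41^1*5801^1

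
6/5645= 6/5645 =0.00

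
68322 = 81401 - 13079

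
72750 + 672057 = 744807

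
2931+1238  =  4169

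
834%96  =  66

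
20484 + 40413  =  60897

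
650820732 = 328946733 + 321873999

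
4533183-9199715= - 4666532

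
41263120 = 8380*4924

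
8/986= 4/493 = 0.01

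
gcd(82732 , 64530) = 2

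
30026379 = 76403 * 393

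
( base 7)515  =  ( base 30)8h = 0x101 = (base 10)257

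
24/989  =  24/989=0.02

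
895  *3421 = 3061795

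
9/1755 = 1/195 = 0.01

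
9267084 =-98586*( - 94)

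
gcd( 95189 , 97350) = 1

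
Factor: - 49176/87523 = -2^3*3^2* 683^1  *  87523^ ( -1) 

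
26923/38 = 1417/2 = 708.50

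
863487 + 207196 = 1070683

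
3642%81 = 78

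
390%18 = 12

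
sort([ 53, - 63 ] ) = [  -  63, 53 ] 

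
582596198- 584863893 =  - 2267695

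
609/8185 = 609/8185=0.07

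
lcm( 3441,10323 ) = 10323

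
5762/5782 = 2881/2891 = 1.00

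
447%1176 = 447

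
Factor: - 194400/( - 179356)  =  48600/44839  =  2^3 *3^5*5^2*44839^( - 1 ) 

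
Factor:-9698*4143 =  - 40178814 = - 2^1*3^1*13^1*373^1*1381^1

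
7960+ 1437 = 9397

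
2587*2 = 5174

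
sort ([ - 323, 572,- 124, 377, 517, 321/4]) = [ - 323, - 124,321/4, 377, 517,  572]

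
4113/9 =457 =457.00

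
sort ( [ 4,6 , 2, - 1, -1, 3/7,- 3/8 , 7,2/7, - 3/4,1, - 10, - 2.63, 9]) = [ - 10, - 2.63, - 1, -1,- 3/4, - 3/8 , 2/7 , 3/7,1,2, 4, 6,7,9]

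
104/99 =104/99 = 1.05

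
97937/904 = 108 + 305/904=108.34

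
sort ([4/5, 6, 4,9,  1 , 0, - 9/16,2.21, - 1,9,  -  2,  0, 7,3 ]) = [-2, - 1, - 9/16, 0,0,  4/5,1, 2.21,3,4  ,  6, 7,9, 9]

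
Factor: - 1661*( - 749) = 7^1 * 11^1 * 107^1*151^1 = 1244089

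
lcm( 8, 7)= 56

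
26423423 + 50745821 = 77169244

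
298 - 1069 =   -  771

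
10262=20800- 10538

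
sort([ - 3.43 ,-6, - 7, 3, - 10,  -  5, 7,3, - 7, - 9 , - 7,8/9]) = [ - 10,-9, - 7, - 7 , - 7, -6, - 5, - 3.43, 8/9, 3, 3 , 7]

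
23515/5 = 4703 = 4703.00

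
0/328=0 = 0.00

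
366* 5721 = 2093886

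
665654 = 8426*79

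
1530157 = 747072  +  783085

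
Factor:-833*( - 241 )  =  200753=7^2*17^1 * 241^1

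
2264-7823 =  - 5559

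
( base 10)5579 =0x15cb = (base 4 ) 1113023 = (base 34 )4S3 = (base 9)7578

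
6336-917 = 5419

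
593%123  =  101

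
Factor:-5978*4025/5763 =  - 2^1 * 3^( - 1 )*5^2*7^3*17^(  -  1 )*23^1 *61^1  *  113^( -1 ) = - 24061450/5763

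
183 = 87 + 96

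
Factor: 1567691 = 137^1 * 11443^1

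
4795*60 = 287700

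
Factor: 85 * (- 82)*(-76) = 2^3 * 5^1*17^1*19^1*41^1= 529720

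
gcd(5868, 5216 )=652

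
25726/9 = 2858  +  4/9 = 2858.44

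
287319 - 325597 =- 38278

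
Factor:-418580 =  - 2^2 * 5^1 * 20929^1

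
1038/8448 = 173/1408 = 0.12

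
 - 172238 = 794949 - 967187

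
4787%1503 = 278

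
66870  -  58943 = 7927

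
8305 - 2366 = 5939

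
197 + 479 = 676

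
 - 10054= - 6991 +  - 3063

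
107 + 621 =728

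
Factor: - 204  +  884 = 2^3*5^1 *17^1= 680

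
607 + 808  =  1415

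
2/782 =1/391 = 0.00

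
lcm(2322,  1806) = 16254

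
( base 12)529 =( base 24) 179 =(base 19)21c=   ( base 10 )753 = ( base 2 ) 1011110001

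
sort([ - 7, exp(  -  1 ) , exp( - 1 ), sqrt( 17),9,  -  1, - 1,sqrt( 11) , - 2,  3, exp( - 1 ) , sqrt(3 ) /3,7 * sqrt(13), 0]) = [ - 7, - 2, - 1, - 1, 0, exp( - 1),  exp( - 1 ) , exp( - 1),  sqrt( 3)/3, 3,sqrt( 11),sqrt (17), 9,7*sqrt ( 13)]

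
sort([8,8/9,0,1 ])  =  [0, 8/9 , 1,8 ]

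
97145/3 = 32381 + 2/3  =  32381.67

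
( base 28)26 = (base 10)62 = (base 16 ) 3e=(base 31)20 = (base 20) 32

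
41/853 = 41/853 = 0.05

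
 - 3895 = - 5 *779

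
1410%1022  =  388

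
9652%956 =92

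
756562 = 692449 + 64113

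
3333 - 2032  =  1301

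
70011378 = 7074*9897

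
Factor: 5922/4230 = 7/5 = 5^( - 1 )*7^1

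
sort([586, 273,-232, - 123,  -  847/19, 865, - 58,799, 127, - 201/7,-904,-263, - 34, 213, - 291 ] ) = [ - 904, - 291, - 263, - 232, - 123,  -  58,-847/19,-34, - 201/7,127, 213,  273, 586, 799, 865]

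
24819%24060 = 759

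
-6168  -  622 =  - 6790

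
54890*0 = 0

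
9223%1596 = 1243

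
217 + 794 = 1011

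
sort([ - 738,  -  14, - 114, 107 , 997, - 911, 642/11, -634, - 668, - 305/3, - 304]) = [ - 911,- 738, - 668, - 634,  -  304, - 114,-305/3, - 14, 642/11, 107,  997]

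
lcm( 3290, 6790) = 319130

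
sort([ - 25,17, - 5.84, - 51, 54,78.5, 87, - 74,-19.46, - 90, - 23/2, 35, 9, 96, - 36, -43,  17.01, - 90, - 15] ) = [ - 90, -90, - 74, - 51, -43, - 36,  -  25,  -  19.46, - 15, - 23/2, - 5.84,9 , 17,17.01,35, 54, 78.5, 87,96 ] 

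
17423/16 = 17423/16  =  1088.94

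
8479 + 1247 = 9726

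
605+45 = 650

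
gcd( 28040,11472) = 8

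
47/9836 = 47/9836 = 0.00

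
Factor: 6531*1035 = 3^3*  5^1*7^1*23^1*311^1 = 6759585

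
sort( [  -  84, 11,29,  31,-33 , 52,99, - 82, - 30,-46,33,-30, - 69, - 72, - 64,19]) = [ - 84,  -  82, - 72 , - 69, - 64,-46, - 33, - 30, - 30,11,19,29,31,  33,52,99] 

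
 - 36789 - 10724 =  - 47513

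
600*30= 18000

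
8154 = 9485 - 1331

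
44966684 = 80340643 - 35373959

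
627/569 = 1+58/569= 1.10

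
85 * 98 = 8330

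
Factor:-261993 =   -  3^1*23^1*3797^1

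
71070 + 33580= 104650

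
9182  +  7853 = 17035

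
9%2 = 1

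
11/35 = 11/35  =  0.31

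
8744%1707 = 209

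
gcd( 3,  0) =3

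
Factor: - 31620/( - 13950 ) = 34/15=2^1* 3^( - 1)*5^(  -  1 )*17^1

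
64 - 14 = 50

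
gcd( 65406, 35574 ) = 66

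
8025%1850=625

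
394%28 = 2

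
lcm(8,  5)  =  40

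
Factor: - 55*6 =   -  330=- 2^1*3^1*5^1*11^1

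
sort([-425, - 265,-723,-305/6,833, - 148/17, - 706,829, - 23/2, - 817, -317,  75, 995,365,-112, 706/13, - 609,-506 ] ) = [-817,-723, - 706,- 609 ,- 506 ,-425,  -  317, - 265,-112, - 305/6, - 23/2, - 148/17,706/13,75, 365,829,833, 995]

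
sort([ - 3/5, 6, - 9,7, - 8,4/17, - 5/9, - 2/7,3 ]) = [-9,- 8, - 3/5, - 5/9, - 2/7,4/17,3 , 6,7]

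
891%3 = 0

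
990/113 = 990/113 = 8.76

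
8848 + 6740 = 15588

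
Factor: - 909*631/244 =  - 2^( - 2)*3^2*61^( - 1 )*101^1*631^1 = -  573579/244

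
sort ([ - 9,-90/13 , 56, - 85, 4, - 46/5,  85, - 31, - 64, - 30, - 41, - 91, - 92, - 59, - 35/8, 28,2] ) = [ - 92, - 91, - 85, - 64, - 59,  -  41, - 31, - 30,  -  46/5, -9,  -  90/13, - 35/8, 2,4,  28, 56,85]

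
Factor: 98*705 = 2^1*3^1*5^1*7^2*47^1 = 69090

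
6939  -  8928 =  - 1989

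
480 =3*160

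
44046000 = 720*61175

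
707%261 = 185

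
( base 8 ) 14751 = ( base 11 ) 4a90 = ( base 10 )6633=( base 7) 25224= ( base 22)dfb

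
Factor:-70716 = -2^2*3^1*71^1*83^1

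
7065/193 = 36 + 117/193 =36.61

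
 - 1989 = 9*( - 221)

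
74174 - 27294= 46880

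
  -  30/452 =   -  15/226 = - 0.07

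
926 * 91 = 84266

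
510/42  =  85/7 =12.14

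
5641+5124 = 10765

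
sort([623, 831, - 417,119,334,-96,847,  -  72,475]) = [ - 417, - 96,-72, 119,  334, 475 , 623, 831,  847]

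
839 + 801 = 1640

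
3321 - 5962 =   -  2641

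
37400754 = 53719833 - 16319079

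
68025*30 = 2040750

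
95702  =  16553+79149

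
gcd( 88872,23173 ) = 1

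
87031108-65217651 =21813457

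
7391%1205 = 161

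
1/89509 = 1/89509 = 0.00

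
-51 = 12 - 63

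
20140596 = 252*79923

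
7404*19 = 140676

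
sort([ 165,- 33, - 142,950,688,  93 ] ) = [-142, - 33,93,165,  688,950] 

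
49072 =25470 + 23602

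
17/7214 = 17/7214 = 0.00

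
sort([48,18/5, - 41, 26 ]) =[ - 41,18/5, 26,48] 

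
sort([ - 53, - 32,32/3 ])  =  [ - 53 , - 32, 32/3]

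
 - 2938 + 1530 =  - 1408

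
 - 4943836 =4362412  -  9306248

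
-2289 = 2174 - 4463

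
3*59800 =179400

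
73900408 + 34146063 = 108046471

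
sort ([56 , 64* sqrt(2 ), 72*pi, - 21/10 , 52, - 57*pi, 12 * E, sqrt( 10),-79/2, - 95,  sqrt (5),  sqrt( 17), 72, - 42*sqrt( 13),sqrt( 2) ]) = [ - 57*pi, - 42 * sqrt(13),-95, - 79/2, - 21/10 , sqrt(2 ),sqrt(5 ), sqrt( 10),sqrt(17), 12*E, 52,56, 72,64*sqrt( 2),72 *pi ] 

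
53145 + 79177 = 132322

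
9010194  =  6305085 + 2705109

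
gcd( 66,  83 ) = 1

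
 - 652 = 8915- 9567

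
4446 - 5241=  - 795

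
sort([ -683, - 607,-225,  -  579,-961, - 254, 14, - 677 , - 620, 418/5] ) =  [ - 961,-683, - 677, - 620,  -  607, - 579, - 254,-225, 14, 418/5]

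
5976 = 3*1992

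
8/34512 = 1/4314 = 0.00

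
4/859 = 4/859= 0.00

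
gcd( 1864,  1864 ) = 1864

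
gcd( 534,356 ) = 178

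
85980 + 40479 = 126459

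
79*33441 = 2641839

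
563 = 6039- 5476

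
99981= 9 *11109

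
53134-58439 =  - 5305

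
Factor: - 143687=-143687^1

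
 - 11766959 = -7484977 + - 4281982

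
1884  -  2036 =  - 152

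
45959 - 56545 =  - 10586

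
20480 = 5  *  4096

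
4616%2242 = 132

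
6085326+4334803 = 10420129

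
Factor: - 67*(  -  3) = 201 = 3^1*67^1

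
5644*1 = 5644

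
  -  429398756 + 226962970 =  - 202435786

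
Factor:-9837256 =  - 2^3*11^1*13^1*8599^1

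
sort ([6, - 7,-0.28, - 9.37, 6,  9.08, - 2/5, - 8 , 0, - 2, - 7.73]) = [-9.37, - 8, - 7.73, - 7, - 2, -2/5, - 0.28, 0,6, 6, 9.08] 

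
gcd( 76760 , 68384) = 8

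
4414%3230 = 1184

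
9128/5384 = 1 + 468/673 =1.70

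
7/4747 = 7/4747=0.00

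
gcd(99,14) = 1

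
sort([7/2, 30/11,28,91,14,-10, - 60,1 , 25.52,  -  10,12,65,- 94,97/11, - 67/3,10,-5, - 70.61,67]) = [-94,  -  70.61, -60,  -  67/3,- 10,-10,  -  5 , 1, 30/11,7/2, 97/11,10,12,14,25.52, 28, 65  ,  67,91 ]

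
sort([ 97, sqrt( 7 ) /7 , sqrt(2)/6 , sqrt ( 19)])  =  [ sqrt( 2)/6,  sqrt(7 )/7, sqrt(19 ), 97] 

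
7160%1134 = 356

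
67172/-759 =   -  67172/759 = -  88.50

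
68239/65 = 68239/65 = 1049.83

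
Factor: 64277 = 17^1 * 19^1*199^1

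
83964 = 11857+72107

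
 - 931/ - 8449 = 133/1207 = 0.11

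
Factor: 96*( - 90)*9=- 77760 = - 2^6*3^5*5^1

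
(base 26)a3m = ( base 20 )H30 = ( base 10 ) 6860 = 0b1101011001100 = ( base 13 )3179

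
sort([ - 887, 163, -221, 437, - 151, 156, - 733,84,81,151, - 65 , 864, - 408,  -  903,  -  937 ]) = [ - 937 , - 903,  -  887, - 733,  -  408 , -221, -151, - 65, 81,  84,  151, 156, 163,437, 864 ]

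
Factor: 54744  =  2^3*3^1*2281^1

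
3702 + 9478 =13180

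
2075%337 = 53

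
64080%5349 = 5241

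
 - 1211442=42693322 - 43904764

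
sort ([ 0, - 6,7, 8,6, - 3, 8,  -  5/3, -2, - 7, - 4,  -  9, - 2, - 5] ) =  [-9, - 7, - 6, -5,- 4,-3, - 2, - 2,-5/3, 0,6,  7 , 8, 8 ] 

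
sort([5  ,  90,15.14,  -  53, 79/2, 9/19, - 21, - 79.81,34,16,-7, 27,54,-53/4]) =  [- 79.81, - 53 ,-21,-53/4, - 7,9/19, 5,15.14,  16, 27, 34,79/2, 54,90] 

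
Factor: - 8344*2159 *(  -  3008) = 54188205568 = 2^9*7^1 * 17^1* 47^1*127^1*149^1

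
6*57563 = 345378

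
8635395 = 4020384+4615011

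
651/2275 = 93/325 = 0.29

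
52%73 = 52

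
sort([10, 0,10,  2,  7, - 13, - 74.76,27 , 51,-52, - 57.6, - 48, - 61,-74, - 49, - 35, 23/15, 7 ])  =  [-74.76, - 74, - 61, - 57.6 , - 52, - 49, - 48 , - 35, - 13, 0,  23/15, 2,7, 7, 10 , 10, 27, 51]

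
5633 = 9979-4346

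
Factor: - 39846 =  - 2^1*3^1 *29^1*229^1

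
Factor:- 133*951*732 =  - 92585556 = -2^2* 3^2*7^1*19^1 * 61^1 * 317^1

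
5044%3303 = 1741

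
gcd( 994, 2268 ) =14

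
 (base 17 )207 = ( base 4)21021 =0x249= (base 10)585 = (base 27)li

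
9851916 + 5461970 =15313886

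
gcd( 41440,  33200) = 80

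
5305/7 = 5305/7 = 757.86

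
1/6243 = 1/6243 =0.00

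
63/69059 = 63/69059 = 0.00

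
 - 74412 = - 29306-45106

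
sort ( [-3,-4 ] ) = [ - 4, - 3 ] 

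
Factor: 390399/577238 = 537/794 = 2^( - 1) * 3^1* 179^1*397^( - 1)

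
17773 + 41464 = 59237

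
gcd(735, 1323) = 147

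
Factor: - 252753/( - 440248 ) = 2^( - 3 )*3^1*113^( - 1 )*173^1 = 519/904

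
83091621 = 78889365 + 4202256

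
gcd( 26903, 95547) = 1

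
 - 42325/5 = -8465 = - 8465.00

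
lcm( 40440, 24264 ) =121320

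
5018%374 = 156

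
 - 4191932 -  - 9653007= 5461075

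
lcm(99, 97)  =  9603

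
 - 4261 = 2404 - 6665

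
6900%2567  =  1766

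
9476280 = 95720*99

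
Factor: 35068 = 2^2*11^1*797^1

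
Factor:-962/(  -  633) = 2^1*3^ ( - 1)*13^1*37^1*211^ ( - 1 )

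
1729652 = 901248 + 828404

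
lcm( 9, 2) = 18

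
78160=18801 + 59359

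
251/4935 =251/4935 = 0.05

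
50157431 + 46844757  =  97002188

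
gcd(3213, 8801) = 1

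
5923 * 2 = 11846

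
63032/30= 2101 + 1/15  =  2101.07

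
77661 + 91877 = 169538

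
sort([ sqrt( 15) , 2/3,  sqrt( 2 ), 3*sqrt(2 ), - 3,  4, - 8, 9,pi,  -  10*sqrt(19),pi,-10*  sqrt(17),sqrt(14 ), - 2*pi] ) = [ - 10*sqrt( 19), - 10*sqrt( 17 ), - 8, - 2*pi, - 3,2/3,  sqrt(2 ), pi,  pi,sqrt(14), sqrt( 15 ), 4,3*sqrt(2 ),  9 ] 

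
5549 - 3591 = 1958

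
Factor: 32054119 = 2971^1*10789^1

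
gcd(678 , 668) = 2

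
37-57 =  - 20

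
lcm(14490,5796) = 28980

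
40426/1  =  40426  =  40426.00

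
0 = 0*667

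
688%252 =184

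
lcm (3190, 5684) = 312620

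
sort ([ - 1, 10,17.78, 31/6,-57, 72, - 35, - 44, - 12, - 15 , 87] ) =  [- 57,- 44,-35, - 15, - 12, - 1 , 31/6, 10, 17.78,72,87]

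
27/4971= 9/1657 = 0.01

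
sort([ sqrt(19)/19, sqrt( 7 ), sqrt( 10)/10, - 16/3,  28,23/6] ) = [ - 16/3,  sqrt( 19 )/19,sqrt( 10 )/10,  sqrt(7) , 23/6,28]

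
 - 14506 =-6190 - 8316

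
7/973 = 1/139= 0.01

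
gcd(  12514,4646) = 2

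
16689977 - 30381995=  -13692018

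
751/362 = 751/362 =2.07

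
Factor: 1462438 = 2^1*731219^1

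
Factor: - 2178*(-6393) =2^1*3^3*11^2*2131^1 = 13923954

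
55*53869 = 2962795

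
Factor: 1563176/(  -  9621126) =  - 2^2*3^( - 3) * 37^1*5281^1*178169^( - 1) = - 781588/4810563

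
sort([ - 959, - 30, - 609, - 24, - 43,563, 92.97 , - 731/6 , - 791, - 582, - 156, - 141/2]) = [ - 959 , - 791,  -  609 , - 582, - 156  , - 731/6, - 141/2, - 43, - 30, - 24,  92.97,563 ] 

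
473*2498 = 1181554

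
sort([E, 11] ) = [ E, 11]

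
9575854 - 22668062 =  - 13092208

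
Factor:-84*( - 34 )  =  2856 = 2^3*3^1*7^1*17^1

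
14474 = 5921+8553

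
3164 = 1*3164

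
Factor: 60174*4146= 2^2*3^3*691^1 * 3343^1 = 249481404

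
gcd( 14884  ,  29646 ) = 122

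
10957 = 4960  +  5997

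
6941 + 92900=99841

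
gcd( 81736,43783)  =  1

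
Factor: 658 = 2^1 * 7^1*47^1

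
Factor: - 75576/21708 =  - 94/27 = -  2^1*3^( - 3 )*47^1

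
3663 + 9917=13580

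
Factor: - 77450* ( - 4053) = 313904850 = 2^1*3^1* 5^2*7^1 * 193^1*1549^1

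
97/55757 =97/55757 = 0.00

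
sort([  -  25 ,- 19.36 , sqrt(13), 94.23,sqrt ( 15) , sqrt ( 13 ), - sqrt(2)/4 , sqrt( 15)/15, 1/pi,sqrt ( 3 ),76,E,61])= [ - 25,-19.36, - sqrt(2 ) /4, sqrt ( 15 )/15, 1/pi,  sqrt( 3) , E, sqrt(13 ), sqrt( 13 )  ,  sqrt ( 15), 61 , 76,94.23 ]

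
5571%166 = 93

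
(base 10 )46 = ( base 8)56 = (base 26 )1k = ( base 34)1C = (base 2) 101110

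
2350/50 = 47 = 47.00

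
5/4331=5/4331  =  0.00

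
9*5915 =53235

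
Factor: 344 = 2^3 * 43^1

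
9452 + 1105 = 10557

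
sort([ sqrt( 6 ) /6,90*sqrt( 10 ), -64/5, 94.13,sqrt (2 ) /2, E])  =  [ - 64/5 , sqrt( 6)/6,sqrt(2)/2,E,94.13,90*sqrt( 10)]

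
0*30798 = 0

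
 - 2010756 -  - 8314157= 6303401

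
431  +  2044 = 2475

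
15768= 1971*8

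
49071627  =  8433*5819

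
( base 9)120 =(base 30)39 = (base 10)99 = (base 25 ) 3o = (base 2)1100011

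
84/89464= 21/22366 =0.00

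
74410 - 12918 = 61492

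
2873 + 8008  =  10881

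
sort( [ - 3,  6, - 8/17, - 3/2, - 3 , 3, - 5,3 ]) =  [ - 5,-3, - 3, - 3/2, - 8/17, 3, 3,6 ]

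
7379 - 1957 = 5422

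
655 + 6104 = 6759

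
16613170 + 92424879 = 109038049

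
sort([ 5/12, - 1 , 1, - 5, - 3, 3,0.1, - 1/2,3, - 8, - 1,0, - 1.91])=[ - 8, - 5, - 3,  -  1.91, - 1, - 1,  -  1/2 , 0,0.1, 5/12, 1, 3, 3]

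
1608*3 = 4824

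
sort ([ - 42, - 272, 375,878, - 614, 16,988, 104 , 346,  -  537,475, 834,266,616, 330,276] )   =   [-614, -537,- 272, - 42, 16,104, 266,276 , 330 , 346, 375,475, 616,  834,878, 988 ] 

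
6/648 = 1/108 = 0.01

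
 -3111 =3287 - 6398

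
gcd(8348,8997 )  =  1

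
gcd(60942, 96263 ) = 1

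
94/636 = 47/318 = 0.15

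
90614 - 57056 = 33558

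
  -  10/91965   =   -1+18391/18393= - 0.00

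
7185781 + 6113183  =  13298964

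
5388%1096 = 1004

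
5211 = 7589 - 2378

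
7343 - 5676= 1667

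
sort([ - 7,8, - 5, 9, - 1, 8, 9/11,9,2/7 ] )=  [  -  7,  -  5 ,  -  1,  2/7, 9/11, 8,  8 , 9,  9]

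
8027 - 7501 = 526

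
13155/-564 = -24+ 127/188 = -23.32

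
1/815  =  1/815= 0.00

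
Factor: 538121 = 538121^1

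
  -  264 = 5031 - 5295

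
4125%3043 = 1082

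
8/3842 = 4/1921 = 0.00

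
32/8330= 16/4165 = 0.00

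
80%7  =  3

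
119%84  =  35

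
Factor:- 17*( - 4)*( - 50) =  - 3400 = - 2^3* 5^2*17^1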